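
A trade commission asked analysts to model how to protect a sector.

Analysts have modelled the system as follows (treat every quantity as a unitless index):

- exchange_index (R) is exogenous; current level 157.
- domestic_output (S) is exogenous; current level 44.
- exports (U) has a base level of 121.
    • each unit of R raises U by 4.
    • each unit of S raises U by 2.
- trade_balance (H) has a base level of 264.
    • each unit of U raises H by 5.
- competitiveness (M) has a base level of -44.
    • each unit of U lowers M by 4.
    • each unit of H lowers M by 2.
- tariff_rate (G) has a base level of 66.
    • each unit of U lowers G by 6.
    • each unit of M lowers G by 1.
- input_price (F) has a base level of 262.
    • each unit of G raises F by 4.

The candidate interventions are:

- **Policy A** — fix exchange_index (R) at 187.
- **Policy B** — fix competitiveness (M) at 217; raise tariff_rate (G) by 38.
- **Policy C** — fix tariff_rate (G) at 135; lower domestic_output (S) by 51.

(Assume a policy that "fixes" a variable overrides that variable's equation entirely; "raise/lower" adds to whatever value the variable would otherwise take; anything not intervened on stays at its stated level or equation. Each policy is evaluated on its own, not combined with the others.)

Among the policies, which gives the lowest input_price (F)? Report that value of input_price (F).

-20278

Policy A (R := 187):
  R = 187
  S = 44
  U = 121 + 4·187 + 2·44 = 957
  H = 264 + 5·957 = 5049
  M = -44 − 4·957 − 2·5049 = -13970
  G = 66 − 6·957 − (-13970) = 8294
  F = 262 + 4·8294 = 33438
Policy B (M := 217, G + 38):
  R = 157
  S = 44
  U = 121 + 4·157 + 2·44 = 837
  H = 264 + 5·837 = 4449
  M = 217
  G = 66 − 6·837 − 217 (+38 from intervention) = -5135
  F = 262 + 4·(-5135) = -20278
Policy C (G := 135, S − 51):
  R = 157
  S = 44 − 51 = -7
  U = 121 + 4·157 + 2·(-7) = 735
  H = 264 + 5·735 = 3939
  M = -44 − 4·735 − 2·3939 = -10862
  G = 135
  F = 262 + 4·135 = 802
Comparing — Policy A: F=33438, Policy B: F=-20278, Policy C: F=802. Lowest is -20278 (Policy B).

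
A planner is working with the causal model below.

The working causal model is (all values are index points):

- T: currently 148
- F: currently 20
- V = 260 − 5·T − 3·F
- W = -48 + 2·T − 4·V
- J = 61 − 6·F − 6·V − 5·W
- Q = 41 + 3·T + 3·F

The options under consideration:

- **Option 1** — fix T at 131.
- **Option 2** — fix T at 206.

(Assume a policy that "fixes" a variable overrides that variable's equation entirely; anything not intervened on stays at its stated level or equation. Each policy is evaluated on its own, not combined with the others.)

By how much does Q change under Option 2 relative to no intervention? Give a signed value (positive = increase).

Baseline:
  T = 148
  F = 20
  Q = 41 + 3·148 + 3·20 = 545
Option 2 (T := 206):
  T = 206
  F = 20
  Q = 41 + 3·206 + 3·20 = 719
Change in Q: 719 − 545 = 174

174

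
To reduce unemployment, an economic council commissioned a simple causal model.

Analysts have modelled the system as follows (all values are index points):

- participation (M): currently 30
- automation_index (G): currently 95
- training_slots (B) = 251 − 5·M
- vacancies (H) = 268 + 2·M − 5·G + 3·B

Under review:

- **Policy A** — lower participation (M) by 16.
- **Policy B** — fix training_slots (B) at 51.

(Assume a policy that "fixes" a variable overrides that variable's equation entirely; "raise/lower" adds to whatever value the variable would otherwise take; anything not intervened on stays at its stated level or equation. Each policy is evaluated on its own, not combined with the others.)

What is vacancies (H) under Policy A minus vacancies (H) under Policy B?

Policy A (M − 16):
  M = 30 − 16 = 14
  G = 95
  B = 251 − 5·14 = 181
  H = 268 + 2·14 − 5·95 + 3·181 = 364
Policy B (B := 51):
  M = 30
  G = 95
  B = 51
  H = 268 + 2·30 − 5·95 + 3·51 = 6
H: 364 − 6 = 358

358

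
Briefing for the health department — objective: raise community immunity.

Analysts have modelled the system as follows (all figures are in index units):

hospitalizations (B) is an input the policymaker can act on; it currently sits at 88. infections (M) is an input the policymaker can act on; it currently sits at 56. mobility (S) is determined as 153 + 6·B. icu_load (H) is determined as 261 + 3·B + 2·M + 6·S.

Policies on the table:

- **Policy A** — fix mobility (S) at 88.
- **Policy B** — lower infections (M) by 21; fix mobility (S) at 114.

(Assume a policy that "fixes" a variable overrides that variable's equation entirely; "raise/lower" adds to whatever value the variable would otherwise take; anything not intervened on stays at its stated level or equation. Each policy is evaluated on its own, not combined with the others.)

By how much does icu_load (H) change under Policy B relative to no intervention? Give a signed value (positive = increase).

Baseline:
  B = 88
  M = 56
  S = 153 + 6·88 = 681
  H = 261 + 3·88 + 2·56 + 6·681 = 4723
Policy B (M − 21, S := 114):
  B = 88
  M = 56 − 21 = 35
  S = 114
  H = 261 + 3·88 + 2·35 + 6·114 = 1279
Change in H: 1279 − 4723 = -3444

-3444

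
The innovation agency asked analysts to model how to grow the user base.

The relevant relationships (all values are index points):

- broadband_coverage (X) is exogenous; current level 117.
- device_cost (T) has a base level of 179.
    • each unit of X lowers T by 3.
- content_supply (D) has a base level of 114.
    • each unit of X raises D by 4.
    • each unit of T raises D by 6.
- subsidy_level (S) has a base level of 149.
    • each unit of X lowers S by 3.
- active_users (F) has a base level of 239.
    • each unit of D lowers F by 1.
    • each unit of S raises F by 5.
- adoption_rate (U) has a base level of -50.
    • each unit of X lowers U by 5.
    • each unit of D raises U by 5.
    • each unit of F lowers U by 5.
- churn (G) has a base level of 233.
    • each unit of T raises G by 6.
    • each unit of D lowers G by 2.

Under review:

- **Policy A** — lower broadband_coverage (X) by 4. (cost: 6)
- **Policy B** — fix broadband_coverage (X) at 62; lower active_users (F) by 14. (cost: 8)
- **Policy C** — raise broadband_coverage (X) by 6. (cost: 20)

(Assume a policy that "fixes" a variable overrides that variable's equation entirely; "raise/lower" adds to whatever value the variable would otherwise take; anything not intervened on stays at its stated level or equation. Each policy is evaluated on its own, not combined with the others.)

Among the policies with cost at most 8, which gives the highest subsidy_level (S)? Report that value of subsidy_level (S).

Policy A (X − 4):
  X = 117 − 4 = 113
  S = 149 − 3·113 = -190
Policy B (X := 62, F − 14):
  X = 62
  S = 149 − 3·62 = -37
Comparing — Policy A: S=-190, Policy B: S=-37. Highest is -37 (Policy B).

-37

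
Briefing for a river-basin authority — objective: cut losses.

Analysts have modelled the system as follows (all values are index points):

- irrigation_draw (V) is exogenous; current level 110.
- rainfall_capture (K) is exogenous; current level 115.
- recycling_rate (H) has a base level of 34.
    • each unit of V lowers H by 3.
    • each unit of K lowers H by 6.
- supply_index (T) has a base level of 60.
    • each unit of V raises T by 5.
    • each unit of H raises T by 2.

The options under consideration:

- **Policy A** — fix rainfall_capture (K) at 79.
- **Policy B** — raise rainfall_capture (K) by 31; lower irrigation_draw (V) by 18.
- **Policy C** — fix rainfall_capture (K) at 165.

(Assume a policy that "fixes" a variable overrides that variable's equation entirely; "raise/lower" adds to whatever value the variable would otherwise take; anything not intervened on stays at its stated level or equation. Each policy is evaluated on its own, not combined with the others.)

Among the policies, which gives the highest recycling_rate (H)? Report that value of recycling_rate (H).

-770

Policy A (K := 79):
  V = 110
  K = 79
  H = 34 − 3·110 − 6·79 = -770
Policy B (K + 31, V − 18):
  V = 110 − 18 = 92
  K = 115 + 31 = 146
  H = 34 − 3·92 − 6·146 = -1118
Policy C (K := 165):
  V = 110
  K = 165
  H = 34 − 3·110 − 6·165 = -1286
Comparing — Policy A: H=-770, Policy B: H=-1118, Policy C: H=-1286. Highest is -770 (Policy A).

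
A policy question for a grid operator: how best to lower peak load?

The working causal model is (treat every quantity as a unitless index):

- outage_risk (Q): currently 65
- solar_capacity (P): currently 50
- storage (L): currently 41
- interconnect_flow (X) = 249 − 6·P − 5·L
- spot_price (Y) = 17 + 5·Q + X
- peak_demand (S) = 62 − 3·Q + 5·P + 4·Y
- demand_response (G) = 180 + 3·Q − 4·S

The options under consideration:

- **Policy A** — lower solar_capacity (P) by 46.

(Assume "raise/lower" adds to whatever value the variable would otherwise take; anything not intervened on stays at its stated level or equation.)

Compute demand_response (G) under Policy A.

Policy A (P − 46):
  Q = 65
  P = 50 − 46 = 4
  L = 41
  X = 249 − 6·4 − 5·41 = 20
  Y = 17 + 5·65 + 20 = 362
  S = 62 − 3·65 + 5·4 + 4·362 = 1335
  G = 180 + 3·65 − 4·1335 = -4965

-4965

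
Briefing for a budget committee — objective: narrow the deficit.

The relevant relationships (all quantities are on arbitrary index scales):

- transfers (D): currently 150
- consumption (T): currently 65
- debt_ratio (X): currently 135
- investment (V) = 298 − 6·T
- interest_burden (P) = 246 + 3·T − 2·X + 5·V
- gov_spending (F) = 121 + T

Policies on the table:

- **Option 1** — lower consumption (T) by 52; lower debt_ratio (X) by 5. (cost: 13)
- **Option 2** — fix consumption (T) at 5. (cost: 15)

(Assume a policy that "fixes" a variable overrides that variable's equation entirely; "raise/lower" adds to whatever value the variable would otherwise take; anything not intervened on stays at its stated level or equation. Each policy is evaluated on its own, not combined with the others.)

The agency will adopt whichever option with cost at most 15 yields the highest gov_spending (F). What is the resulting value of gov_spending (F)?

134

Option 1 (T − 52, X − 5):
  T = 65 − 52 = 13
  F = 121 + 13 = 134
Option 2 (T := 5):
  T = 5
  F = 121 + 5 = 126
Comparing — Option 1: F=134, Option 2: F=126. Highest is 134 (Option 1).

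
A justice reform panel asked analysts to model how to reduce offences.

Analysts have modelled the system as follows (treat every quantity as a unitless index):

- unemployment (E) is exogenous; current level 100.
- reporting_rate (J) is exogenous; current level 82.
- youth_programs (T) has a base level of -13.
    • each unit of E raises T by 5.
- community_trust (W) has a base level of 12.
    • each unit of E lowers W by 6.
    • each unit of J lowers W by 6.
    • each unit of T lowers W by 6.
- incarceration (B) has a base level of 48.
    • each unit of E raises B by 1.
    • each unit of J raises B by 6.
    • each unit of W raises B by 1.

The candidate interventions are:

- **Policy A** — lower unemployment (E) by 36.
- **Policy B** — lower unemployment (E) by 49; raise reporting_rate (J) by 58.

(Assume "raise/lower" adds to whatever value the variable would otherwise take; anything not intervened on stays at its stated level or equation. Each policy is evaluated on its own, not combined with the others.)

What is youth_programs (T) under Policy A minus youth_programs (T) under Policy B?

Policy A (E − 36):
  E = 100 − 36 = 64
  T = -13 + 5·64 = 307
Policy B (E − 49, J + 58):
  E = 100 − 49 = 51
  T = -13 + 5·51 = 242
T: 307 − 242 = 65

65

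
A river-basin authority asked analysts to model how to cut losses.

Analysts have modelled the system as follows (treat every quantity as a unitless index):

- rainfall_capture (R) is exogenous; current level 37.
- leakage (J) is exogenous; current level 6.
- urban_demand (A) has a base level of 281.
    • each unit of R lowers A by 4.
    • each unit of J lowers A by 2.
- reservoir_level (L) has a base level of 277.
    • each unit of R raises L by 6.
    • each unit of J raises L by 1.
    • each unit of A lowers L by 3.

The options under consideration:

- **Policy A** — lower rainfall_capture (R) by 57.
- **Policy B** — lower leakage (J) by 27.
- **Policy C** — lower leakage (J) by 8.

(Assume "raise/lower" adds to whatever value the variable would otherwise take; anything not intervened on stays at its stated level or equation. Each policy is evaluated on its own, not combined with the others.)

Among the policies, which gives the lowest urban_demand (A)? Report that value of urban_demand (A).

Policy A (R − 57):
  R = 37 − 57 = -20
  J = 6
  A = 281 − 4·(-20) − 2·6 = 349
Policy B (J − 27):
  R = 37
  J = 6 − 27 = -21
  A = 281 − 4·37 − 2·(-21) = 175
Policy C (J − 8):
  R = 37
  J = 6 − 8 = -2
  A = 281 − 4·37 − 2·(-2) = 137
Comparing — Policy A: A=349, Policy B: A=175, Policy C: A=137. Lowest is 137 (Policy C).

137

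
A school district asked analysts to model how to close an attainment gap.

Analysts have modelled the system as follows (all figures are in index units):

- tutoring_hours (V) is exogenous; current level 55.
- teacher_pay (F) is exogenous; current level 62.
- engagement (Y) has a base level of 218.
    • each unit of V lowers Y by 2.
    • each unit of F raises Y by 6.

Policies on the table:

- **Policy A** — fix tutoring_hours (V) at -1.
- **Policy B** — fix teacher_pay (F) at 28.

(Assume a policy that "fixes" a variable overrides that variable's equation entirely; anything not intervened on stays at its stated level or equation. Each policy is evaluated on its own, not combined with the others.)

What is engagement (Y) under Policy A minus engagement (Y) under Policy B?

Policy A (V := -1):
  V = -1
  F = 62
  Y = 218 − 2·(-1) + 6·62 = 592
Policy B (F := 28):
  V = 55
  F = 28
  Y = 218 − 2·55 + 6·28 = 276
Y: 592 − 276 = 316

316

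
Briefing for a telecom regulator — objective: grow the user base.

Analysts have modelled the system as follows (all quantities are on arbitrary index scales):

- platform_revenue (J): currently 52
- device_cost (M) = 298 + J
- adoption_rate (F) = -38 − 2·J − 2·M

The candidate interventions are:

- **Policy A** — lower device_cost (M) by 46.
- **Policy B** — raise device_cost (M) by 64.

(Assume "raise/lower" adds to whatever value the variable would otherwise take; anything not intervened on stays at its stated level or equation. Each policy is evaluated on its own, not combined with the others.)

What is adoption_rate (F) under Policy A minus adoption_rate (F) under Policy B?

220

Policy A (M − 46):
  J = 52
  M = 298 + 52 (−46 from intervention) = 304
  F = -38 − 2·52 − 2·304 = -750
Policy B (M + 64):
  J = 52
  M = 298 + 52 (+64 from intervention) = 414
  F = -38 − 2·52 − 2·414 = -970
F: -750 − (-970) = 220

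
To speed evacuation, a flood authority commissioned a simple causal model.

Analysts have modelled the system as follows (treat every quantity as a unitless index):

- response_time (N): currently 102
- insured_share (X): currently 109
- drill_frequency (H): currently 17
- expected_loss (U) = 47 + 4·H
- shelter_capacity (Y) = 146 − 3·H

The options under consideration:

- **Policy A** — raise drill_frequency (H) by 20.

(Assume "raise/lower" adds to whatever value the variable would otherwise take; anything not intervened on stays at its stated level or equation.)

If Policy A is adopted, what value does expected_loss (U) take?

Policy A (H + 20):
  H = 17 + 20 = 37
  U = 47 + 4·37 = 195

195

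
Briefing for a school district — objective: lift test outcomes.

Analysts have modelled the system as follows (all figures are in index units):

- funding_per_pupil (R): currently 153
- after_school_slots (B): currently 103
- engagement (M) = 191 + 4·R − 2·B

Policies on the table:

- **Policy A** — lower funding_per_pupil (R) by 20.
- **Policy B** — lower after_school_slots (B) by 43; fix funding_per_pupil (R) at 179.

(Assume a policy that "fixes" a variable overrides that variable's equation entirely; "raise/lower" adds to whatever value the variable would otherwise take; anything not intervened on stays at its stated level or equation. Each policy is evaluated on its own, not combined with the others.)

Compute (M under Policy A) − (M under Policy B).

-270

Policy A (R − 20):
  R = 153 − 20 = 133
  B = 103
  M = 191 + 4·133 − 2·103 = 517
Policy B (B − 43, R := 179):
  R = 179
  B = 103 − 43 = 60
  M = 191 + 4·179 − 2·60 = 787
M: 517 − 787 = -270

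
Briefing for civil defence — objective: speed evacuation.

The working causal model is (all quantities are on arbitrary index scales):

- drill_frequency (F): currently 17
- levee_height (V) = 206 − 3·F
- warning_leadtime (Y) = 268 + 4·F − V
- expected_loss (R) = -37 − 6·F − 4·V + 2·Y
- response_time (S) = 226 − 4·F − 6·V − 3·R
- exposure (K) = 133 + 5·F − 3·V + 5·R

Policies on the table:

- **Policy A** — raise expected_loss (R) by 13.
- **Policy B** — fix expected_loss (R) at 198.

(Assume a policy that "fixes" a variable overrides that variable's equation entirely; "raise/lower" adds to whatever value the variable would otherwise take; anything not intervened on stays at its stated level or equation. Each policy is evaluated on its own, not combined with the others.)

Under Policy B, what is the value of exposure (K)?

Policy B (R := 198):
  F = 17
  V = 206 − 3·17 = 155
  Y = 268 + 4·17 − 155 = 181
  R = 198
  K = 133 + 5·17 − 3·155 + 5·198 = 743

743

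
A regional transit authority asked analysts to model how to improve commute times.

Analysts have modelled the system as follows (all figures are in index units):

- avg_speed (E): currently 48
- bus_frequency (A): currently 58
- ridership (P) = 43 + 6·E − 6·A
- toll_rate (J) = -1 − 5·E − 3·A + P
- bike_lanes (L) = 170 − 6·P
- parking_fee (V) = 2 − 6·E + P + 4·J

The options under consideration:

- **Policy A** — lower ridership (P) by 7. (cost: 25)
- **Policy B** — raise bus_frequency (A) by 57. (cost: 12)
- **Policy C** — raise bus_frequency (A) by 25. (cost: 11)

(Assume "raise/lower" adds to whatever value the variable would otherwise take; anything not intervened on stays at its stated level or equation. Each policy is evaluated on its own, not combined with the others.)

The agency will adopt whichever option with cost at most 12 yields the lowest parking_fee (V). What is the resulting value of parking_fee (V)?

Policy B (A + 57):
  E = 48
  A = 58 + 57 = 115
  P = 43 + 6·48 − 6·115 = -359
  J = -1 − 5·48 − 3·115 + (-359) = -945
  V = 2 − 6·48 + (-359) + 4·(-945) = -4425
Policy C (A + 25):
  E = 48
  A = 58 + 25 = 83
  P = 43 + 6·48 − 6·83 = -167
  J = -1 − 5·48 − 3·83 + (-167) = -657
  V = 2 − 6·48 + (-167) + 4·(-657) = -3081
Comparing — Policy B: V=-4425, Policy C: V=-3081. Lowest is -4425 (Policy B).

-4425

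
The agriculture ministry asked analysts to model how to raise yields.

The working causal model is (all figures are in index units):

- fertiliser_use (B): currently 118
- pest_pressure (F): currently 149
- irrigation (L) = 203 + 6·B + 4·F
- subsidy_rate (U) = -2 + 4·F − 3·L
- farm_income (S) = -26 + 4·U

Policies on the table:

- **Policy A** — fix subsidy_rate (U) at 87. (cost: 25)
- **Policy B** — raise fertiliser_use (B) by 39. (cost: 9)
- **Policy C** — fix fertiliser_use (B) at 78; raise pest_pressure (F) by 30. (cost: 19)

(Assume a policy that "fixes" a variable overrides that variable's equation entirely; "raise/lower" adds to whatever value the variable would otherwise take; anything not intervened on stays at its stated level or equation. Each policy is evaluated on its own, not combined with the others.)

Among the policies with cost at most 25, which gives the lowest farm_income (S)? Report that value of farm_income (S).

Policy A (U := 87):
  B = 118
  F = 149
  L = 203 + 6·118 + 4·149 = 1507
  U = 87
  S = -26 + 4·87 = 322
Policy B (B + 39):
  B = 118 + 39 = 157
  F = 149
  L = 203 + 6·157 + 4·149 = 1741
  U = -2 + 4·149 − 3·1741 = -4629
  S = -26 + 4·(-4629) = -18542
Policy C (B := 78, F + 30):
  B = 78
  F = 149 + 30 = 179
  L = 203 + 6·78 + 4·179 = 1387
  U = -2 + 4·179 − 3·1387 = -3447
  S = -26 + 4·(-3447) = -13814
Comparing — Policy A: S=322, Policy B: S=-18542, Policy C: S=-13814. Lowest is -18542 (Policy B).

-18542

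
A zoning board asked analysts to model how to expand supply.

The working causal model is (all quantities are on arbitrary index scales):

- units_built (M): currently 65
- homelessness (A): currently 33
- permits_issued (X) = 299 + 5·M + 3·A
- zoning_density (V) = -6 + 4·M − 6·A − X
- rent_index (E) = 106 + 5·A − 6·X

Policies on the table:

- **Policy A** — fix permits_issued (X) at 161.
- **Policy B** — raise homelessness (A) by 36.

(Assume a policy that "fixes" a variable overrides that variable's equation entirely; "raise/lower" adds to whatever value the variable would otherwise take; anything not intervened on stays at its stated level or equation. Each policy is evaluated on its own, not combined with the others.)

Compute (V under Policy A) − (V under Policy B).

886

Policy A (X := 161):
  M = 65
  A = 33
  X = 161
  V = -6 + 4·65 − 6·33 − 161 = -105
Policy B (A + 36):
  M = 65
  A = 33 + 36 = 69
  X = 299 + 5·65 + 3·69 = 831
  V = -6 + 4·65 − 6·69 − 831 = -991
V: -105 − (-991) = 886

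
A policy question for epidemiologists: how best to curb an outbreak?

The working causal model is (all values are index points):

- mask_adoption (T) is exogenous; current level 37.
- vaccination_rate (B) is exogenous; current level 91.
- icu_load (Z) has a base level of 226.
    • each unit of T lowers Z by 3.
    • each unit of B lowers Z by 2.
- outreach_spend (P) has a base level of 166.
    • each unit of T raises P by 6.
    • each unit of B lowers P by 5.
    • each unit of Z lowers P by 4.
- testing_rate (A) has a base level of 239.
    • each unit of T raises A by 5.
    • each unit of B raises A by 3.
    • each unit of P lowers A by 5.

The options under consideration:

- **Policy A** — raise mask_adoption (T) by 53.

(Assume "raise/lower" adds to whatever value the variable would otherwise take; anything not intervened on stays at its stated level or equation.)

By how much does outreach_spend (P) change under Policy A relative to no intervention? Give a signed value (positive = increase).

954

Baseline:
  T = 37
  B = 91
  Z = 226 − 3·37 − 2·91 = -67
  P = 166 + 6·37 − 5·91 − 4·(-67) = 201
Policy A (T + 53):
  T = 37 + 53 = 90
  B = 91
  Z = 226 − 3·90 − 2·91 = -226
  P = 166 + 6·90 − 5·91 − 4·(-226) = 1155
Change in P: 1155 − 201 = 954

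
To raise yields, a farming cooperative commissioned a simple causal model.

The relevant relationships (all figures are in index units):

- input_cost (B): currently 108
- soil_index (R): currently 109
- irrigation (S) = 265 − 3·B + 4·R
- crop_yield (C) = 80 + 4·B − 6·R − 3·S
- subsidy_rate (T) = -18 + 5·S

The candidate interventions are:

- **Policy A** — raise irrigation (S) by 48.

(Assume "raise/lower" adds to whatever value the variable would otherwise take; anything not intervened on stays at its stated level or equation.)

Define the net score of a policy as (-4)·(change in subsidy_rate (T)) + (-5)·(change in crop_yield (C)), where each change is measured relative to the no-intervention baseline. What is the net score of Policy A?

Baseline:
  B = 108
  R = 109
  S = 265 − 3·108 + 4·109 = 377
  C = 80 + 4·108 − 6·109 − 3·377 = -1273
  T = -18 + 5·377 = 1867
Policy A (S + 48):
  B = 108
  R = 109
  S = 265 − 3·108 + 4·109 (+48 from intervention) = 425
  C = 80 + 4·108 − 6·109 − 3·425 = -1417
  T = -18 + 5·425 = 2107
ΔT = 2107 − 1867 = 240; ΔC = -1417 − (-1273) = -144
Score = (-4)·240 + (-5)·(-144) = -240

-240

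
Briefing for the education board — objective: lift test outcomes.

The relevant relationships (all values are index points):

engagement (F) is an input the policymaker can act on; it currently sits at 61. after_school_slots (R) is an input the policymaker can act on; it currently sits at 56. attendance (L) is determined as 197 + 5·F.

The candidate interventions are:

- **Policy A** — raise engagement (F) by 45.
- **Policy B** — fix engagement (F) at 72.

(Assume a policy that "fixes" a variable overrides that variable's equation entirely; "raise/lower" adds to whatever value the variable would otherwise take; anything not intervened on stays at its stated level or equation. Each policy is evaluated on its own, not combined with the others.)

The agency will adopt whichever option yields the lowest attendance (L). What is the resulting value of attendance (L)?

Policy A (F + 45):
  F = 61 + 45 = 106
  L = 197 + 5·106 = 727
Policy B (F := 72):
  F = 72
  L = 197 + 5·72 = 557
Comparing — Policy A: L=727, Policy B: L=557. Lowest is 557 (Policy B).

557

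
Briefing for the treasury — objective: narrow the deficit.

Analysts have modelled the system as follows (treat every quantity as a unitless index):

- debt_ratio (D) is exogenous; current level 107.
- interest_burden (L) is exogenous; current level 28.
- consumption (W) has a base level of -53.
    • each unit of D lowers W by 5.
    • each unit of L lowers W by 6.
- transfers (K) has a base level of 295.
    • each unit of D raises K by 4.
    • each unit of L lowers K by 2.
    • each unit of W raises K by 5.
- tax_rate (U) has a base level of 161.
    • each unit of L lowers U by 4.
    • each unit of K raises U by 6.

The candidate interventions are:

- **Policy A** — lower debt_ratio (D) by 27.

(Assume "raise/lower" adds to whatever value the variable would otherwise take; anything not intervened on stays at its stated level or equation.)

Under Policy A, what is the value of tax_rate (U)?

Policy A (D − 27):
  D = 107 − 27 = 80
  L = 28
  W = -53 − 5·80 − 6·28 = -621
  K = 295 + 4·80 − 2·28 + 5·(-621) = -2546
  U = 161 − 4·28 + 6·(-2546) = -15227

-15227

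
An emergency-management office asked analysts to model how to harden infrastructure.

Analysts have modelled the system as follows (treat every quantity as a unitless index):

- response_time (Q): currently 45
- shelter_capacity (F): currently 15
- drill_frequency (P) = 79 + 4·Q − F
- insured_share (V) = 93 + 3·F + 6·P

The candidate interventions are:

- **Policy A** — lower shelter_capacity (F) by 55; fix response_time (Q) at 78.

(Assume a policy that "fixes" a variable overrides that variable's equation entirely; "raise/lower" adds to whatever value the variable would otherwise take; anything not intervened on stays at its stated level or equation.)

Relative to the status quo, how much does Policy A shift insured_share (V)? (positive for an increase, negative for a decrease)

957

Baseline:
  Q = 45
  F = 15
  P = 79 + 4·45 − 15 = 244
  V = 93 + 3·15 + 6·244 = 1602
Policy A (F − 55, Q := 78):
  Q = 78
  F = 15 − 55 = -40
  P = 79 + 4·78 − (-40) = 431
  V = 93 + 3·(-40) + 6·431 = 2559
Change in V: 2559 − 1602 = 957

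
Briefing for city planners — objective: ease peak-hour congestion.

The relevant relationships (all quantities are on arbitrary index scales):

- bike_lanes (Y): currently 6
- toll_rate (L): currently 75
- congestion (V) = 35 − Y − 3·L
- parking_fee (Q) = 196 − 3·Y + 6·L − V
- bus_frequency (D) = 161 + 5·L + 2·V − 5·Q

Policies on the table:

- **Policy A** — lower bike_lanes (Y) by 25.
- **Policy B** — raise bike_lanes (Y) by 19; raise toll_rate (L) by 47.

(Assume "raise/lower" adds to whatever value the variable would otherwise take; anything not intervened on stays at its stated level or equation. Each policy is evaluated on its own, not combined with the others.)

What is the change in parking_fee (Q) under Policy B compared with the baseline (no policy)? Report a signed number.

Baseline:
  Y = 6
  L = 75
  V = 35 − 6 − 3·75 = -196
  Q = 196 − 3·6 + 6·75 − (-196) = 824
Policy B (Y + 19, L + 47):
  Y = 6 + 19 = 25
  L = 75 + 47 = 122
  V = 35 − 25 − 3·122 = -356
  Q = 196 − 3·25 + 6·122 − (-356) = 1209
Change in Q: 1209 − 824 = 385

385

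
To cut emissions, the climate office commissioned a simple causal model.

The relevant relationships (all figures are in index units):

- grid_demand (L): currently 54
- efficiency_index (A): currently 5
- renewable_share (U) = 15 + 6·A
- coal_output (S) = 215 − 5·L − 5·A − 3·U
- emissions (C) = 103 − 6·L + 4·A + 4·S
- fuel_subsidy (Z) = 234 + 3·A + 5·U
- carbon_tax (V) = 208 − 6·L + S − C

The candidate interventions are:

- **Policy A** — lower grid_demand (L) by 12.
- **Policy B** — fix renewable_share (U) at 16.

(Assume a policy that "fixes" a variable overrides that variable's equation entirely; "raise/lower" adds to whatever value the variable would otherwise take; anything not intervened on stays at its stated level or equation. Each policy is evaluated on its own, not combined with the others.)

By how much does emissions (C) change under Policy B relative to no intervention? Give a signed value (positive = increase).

348

Baseline:
  L = 54
  A = 5
  U = 15 + 6·5 = 45
  S = 215 − 5·54 − 5·5 − 3·45 = -215
  C = 103 − 6·54 + 4·5 + 4·(-215) = -1061
Policy B (U := 16):
  L = 54
  A = 5
  U = 16
  S = 215 − 5·54 − 5·5 − 3·16 = -128
  C = 103 − 6·54 + 4·5 + 4·(-128) = -713
Change in C: -713 − (-1061) = 348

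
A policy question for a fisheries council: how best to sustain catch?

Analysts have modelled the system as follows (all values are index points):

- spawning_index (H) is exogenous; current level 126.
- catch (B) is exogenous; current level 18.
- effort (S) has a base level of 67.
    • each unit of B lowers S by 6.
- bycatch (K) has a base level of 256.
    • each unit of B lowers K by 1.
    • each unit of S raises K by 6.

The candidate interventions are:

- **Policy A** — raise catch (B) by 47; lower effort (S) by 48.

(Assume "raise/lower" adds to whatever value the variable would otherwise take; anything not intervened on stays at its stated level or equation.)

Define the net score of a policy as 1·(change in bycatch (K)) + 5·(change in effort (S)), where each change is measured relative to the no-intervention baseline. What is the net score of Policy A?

-3677

Baseline:
  B = 18
  S = 67 − 6·18 = -41
  K = 256 − 18 + 6·(-41) = -8
Policy A (B + 47, S − 48):
  B = 18 + 47 = 65
  S = 67 − 6·65 (−48 from intervention) = -371
  K = 256 − 65 + 6·(-371) = -2035
ΔK = -2035 − (-8) = -2027; ΔS = -371 − (-41) = -330
Score = 1·(-2027) + 5·(-330) = -3677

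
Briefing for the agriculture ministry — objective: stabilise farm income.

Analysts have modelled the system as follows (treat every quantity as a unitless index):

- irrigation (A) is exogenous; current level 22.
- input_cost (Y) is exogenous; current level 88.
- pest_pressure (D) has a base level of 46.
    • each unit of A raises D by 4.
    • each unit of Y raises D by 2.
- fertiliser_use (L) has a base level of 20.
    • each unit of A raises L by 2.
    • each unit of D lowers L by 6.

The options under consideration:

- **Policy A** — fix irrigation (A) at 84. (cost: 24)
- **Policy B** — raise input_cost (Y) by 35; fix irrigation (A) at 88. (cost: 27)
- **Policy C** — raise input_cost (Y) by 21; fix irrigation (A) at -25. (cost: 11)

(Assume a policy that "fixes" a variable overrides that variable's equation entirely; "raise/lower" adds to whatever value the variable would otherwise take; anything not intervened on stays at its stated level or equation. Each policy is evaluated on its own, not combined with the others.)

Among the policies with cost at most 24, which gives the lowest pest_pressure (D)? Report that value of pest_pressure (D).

164

Policy A (A := 84):
  A = 84
  Y = 88
  D = 46 + 4·84 + 2·88 = 558
Policy C (Y + 21, A := -25):
  A = -25
  Y = 88 + 21 = 109
  D = 46 + 4·(-25) + 2·109 = 164
Comparing — Policy A: D=558, Policy C: D=164. Lowest is 164 (Policy C).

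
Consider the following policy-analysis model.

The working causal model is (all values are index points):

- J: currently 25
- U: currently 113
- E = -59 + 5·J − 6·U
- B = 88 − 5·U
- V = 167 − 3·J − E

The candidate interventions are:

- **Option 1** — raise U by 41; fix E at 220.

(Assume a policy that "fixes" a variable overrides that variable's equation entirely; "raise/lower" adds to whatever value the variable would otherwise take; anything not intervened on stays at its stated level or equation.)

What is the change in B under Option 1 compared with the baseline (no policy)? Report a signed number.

Baseline:
  U = 113
  B = 88 − 5·113 = -477
Option 1 (U + 41, E := 220):
  U = 113 + 41 = 154
  B = 88 − 5·154 = -682
Change in B: -682 − (-477) = -205

-205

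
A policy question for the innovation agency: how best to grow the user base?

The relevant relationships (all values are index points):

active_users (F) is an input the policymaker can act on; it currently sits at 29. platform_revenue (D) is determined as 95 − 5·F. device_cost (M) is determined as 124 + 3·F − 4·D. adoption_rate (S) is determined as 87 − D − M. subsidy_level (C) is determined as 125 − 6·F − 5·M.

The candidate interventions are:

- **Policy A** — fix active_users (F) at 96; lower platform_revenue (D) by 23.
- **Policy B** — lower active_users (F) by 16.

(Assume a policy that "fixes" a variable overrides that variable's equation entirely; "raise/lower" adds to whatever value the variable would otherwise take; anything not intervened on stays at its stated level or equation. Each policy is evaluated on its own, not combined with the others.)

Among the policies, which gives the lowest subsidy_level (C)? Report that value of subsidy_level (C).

-10671

Policy A (F := 96, D − 23):
  F = 96
  D = 95 − 5·96 (−23 from intervention) = -408
  M = 124 + 3·96 − 4·(-408) = 2044
  C = 125 − 6·96 − 5·2044 = -10671
Policy B (F − 16):
  F = 29 − 16 = 13
  D = 95 − 5·13 = 30
  M = 124 + 3·13 − 4·30 = 43
  C = 125 − 6·13 − 5·43 = -168
Comparing — Policy A: C=-10671, Policy B: C=-168. Lowest is -10671 (Policy A).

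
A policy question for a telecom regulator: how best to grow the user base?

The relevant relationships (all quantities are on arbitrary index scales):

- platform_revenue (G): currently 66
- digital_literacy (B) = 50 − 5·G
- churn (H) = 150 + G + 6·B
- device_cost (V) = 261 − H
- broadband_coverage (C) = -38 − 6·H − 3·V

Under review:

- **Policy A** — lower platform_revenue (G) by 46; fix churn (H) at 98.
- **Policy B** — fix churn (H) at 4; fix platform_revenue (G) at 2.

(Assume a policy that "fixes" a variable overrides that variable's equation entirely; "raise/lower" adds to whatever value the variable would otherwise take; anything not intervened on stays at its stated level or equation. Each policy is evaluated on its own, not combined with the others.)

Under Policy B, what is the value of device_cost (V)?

257

Policy B (H := 4, G := 2):
  G = 2
  B = 50 − 5·2 = 40
  H = 4
  V = 261 − 4 = 257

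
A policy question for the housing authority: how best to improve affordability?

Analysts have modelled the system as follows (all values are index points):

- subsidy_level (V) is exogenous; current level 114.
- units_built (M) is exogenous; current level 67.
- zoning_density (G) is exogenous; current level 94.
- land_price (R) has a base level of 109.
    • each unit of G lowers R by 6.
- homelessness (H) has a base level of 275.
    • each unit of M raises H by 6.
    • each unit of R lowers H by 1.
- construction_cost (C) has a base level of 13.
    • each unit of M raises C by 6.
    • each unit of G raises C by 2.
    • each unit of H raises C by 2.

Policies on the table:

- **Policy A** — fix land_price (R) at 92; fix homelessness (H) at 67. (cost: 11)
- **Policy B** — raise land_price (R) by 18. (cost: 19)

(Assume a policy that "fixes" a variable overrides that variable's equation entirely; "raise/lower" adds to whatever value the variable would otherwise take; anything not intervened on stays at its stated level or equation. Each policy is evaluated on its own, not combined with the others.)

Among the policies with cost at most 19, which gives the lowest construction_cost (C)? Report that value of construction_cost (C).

737

Policy A (R := 92, H := 67):
  M = 67
  G = 94
  R = 92
  H = 67
  C = 13 + 6·67 + 2·94 + 2·67 = 737
Policy B (R + 18):
  M = 67
  G = 94
  R = 109 − 6·94 (+18 from intervention) = -437
  H = 275 + 6·67 − (-437) = 1114
  C = 13 + 6·67 + 2·94 + 2·1114 = 2831
Comparing — Policy A: C=737, Policy B: C=2831. Lowest is 737 (Policy A).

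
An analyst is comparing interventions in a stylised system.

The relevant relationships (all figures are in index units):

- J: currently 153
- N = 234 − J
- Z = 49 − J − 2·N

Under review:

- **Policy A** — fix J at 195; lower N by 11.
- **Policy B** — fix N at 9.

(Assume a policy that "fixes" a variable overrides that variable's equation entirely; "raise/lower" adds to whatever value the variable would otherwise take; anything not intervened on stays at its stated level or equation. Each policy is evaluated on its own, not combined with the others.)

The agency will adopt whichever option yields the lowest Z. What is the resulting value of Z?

Policy A (J := 195, N − 11):
  J = 195
  N = 234 − 195 (−11 from intervention) = 28
  Z = 49 − 195 − 2·28 = -202
Policy B (N := 9):
  J = 153
  N = 9
  Z = 49 − 153 − 2·9 = -122
Comparing — Policy A: Z=-202, Policy B: Z=-122. Lowest is -202 (Policy A).

-202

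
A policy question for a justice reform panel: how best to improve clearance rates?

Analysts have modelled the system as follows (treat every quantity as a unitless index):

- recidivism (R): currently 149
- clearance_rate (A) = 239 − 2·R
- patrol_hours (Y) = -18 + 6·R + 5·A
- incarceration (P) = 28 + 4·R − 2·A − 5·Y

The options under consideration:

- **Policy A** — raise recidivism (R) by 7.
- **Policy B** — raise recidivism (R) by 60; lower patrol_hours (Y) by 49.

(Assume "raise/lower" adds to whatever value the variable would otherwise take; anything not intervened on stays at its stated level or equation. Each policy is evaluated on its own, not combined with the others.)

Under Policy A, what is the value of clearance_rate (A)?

Policy A (R + 7):
  R = 149 + 7 = 156
  A = 239 − 2·156 = -73

-73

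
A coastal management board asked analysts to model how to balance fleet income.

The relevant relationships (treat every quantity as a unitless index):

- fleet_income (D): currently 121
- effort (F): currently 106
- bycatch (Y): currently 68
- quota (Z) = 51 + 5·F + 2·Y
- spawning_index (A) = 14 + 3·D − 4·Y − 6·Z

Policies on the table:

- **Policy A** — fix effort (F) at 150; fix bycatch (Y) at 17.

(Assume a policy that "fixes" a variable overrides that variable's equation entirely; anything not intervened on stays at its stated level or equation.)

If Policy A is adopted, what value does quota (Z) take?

Policy A (F := 150, Y := 17):
  F = 150
  Y = 17
  Z = 51 + 5·150 + 2·17 = 835

835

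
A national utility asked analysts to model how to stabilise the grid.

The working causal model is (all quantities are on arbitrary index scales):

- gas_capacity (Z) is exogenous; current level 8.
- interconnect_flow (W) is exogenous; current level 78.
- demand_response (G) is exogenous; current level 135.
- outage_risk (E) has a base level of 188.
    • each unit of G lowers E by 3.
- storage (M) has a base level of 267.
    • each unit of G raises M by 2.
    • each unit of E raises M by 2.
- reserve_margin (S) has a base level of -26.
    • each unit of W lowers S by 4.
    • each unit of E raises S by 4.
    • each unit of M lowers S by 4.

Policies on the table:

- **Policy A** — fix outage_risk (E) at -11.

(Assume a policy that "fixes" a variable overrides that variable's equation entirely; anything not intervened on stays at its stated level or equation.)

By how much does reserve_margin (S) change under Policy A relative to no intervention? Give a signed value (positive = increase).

-824

Baseline:
  W = 78
  G = 135
  E = 188 − 3·135 = -217
  M = 267 + 2·135 + 2·(-217) = 103
  S = -26 − 4·78 + 4·(-217) − 4·103 = -1618
Policy A (E := -11):
  W = 78
  G = 135
  E = -11
  M = 267 + 2·135 + 2·(-11) = 515
  S = -26 − 4·78 + 4·(-11) − 4·515 = -2442
Change in S: -2442 − (-1618) = -824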